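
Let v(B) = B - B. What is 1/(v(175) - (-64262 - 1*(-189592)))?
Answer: -1/125330 ≈ -7.9789e-6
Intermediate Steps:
v(B) = 0
1/(v(175) - (-64262 - 1*(-189592))) = 1/(0 - (-64262 - 1*(-189592))) = 1/(0 - (-64262 + 189592)) = 1/(0 - 1*125330) = 1/(0 - 125330) = 1/(-125330) = -1/125330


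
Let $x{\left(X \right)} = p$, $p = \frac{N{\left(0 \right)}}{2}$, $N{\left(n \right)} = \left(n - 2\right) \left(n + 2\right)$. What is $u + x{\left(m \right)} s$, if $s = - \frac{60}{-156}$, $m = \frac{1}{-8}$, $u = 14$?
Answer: $\frac{172}{13} \approx 13.231$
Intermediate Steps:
$N{\left(n \right)} = \left(-2 + n\right) \left(2 + n\right)$
$m = - \frac{1}{8} \approx -0.125$
$s = \frac{5}{13}$ ($s = \left(-60\right) \left(- \frac{1}{156}\right) = \frac{5}{13} \approx 0.38462$)
$p = -2$ ($p = \frac{-4 + 0^{2}}{2} = \left(-4 + 0\right) \frac{1}{2} = \left(-4\right) \frac{1}{2} = -2$)
$x{\left(X \right)} = -2$
$u + x{\left(m \right)} s = 14 - \frac{10}{13} = \frac{172}{13}$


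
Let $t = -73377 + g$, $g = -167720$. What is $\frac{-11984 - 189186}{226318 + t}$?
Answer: $\frac{201170}{14779} \approx 13.612$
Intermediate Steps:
$t = -241097$ ($t = -73377 - 167720 = -241097$)
$\frac{-11984 - 189186}{226318 + t} = \frac{-11984 - 189186}{226318 - 241097} = - \frac{201170}{-14779} = \left(-201170\right) \left(- \frac{1}{14779}\right) = \frac{201170}{14779}$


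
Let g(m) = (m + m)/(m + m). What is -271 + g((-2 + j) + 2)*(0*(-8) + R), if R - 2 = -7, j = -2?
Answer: -276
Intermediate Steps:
R = -5 (R = 2 - 7 = -5)
g(m) = 1 (g(m) = (2*m)/((2*m)) = (2*m)*(1/(2*m)) = 1)
-271 + g((-2 + j) + 2)*(0*(-8) + R) = -271 + 1*(0*(-8) - 5) = -271 + 1*(0 - 5) = -271 + 1*(-5) = -271 - 5 = -276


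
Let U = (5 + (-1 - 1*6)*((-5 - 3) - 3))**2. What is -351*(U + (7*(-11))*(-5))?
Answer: -2495259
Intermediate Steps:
U = 6724 (U = (5 + (-1 - 6)*(-8 - 3))**2 = (5 - 7*(-11))**2 = (5 + 77)**2 = 82**2 = 6724)
-351*(U + (7*(-11))*(-5)) = -351*(6724 + (7*(-11))*(-5)) = -351*(6724 - 77*(-5)) = -351*(6724 + 385) = -351*7109 = -2495259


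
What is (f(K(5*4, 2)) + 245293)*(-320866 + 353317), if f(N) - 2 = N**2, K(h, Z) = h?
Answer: 7973048445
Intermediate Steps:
f(N) = 2 + N**2
(f(K(5*4, 2)) + 245293)*(-320866 + 353317) = ((2 + (5*4)**2) + 245293)*(-320866 + 353317) = ((2 + 20**2) + 245293)*32451 = ((2 + 400) + 245293)*32451 = (402 + 245293)*32451 = 245695*32451 = 7973048445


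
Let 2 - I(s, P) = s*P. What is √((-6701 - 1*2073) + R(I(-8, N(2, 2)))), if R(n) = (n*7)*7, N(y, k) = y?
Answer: 2*I*√1973 ≈ 88.837*I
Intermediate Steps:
I(s, P) = 2 - P*s (I(s, P) = 2 - s*P = 2 - P*s)
R(n) = 49*n (R(n) = (7*n)*7 = 49*n)
√((-6701 - 1*2073) + R(I(-8, N(2, 2)))) = √((-6701 - 1*2073) + 49*(2 - 1*2*(-8))) = √((-6701 - 2073) + 49*(2 + 16)) = √(-8774 + 49*18) = √(-8774 + 882) = √(-7892) = 2*I*√1973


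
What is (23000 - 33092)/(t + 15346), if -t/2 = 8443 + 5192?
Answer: 2523/2981 ≈ 0.84636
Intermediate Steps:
t = -27270 (t = -2*(8443 + 5192) = -2*13635 = -27270)
(23000 - 33092)/(t + 15346) = (23000 - 33092)/(-27270 + 15346) = -10092/(-11924) = -10092*(-1/11924) = 2523/2981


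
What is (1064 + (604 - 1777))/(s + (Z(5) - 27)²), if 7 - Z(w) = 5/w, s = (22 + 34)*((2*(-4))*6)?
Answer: 109/2247 ≈ 0.048509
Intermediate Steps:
s = -2688 (s = 56*(-8*6) = 56*(-48) = -2688)
Z(w) = 7 - 5/w
(1064 + (604 - 1777))/(s + (Z(5) - 27)²) = (1064 + (604 - 1777))/(-2688 + ((7 - 5/5) - 27)²) = (1064 - 1173)/(-2688 + ((7 - 5*⅕) - 27)²) = -109/(-2688 + ((7 - 1) - 27)²) = -109/(-2688 + (6 - 27)²) = -109/(-2688 + (-21)²) = -109/(-2688 + 441) = -109/(-2247) = -109*(-1/2247) = 109/2247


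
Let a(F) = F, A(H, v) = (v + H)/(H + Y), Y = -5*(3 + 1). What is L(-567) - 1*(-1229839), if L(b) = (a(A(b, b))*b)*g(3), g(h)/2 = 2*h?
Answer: 714199757/587 ≈ 1.2167e+6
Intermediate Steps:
Y = -20 (Y = -5*4 = -20)
A(H, v) = (H + v)/(-20 + H) (A(H, v) = (v + H)/(H - 20) = (H + v)/(-20 + H))
g(h) = 4*h (g(h) = 2*(2*h) = 4*h)
L(b) = 24*b²/(-20 + b) (L(b) = (((b + b)/(-20 + b))*b)*(4*3) = (((2*b)/(-20 + b))*b)*12 = ((2*b/(-20 + b))*b)*12 = (2*b²/(-20 + b))*12 = 24*b²/(-20 + b))
L(-567) - 1*(-1229839) = 24*(-567)²/(-20 - 567) - 1*(-1229839) = 24*321489/(-587) + 1229839 = 24*321489*(-1/587) + 1229839 = -7715736/587 + 1229839 = 714199757/587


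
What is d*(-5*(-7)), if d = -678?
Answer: -23730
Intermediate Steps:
d*(-5*(-7)) = -(-3390)*(-7) = -678*35 = -23730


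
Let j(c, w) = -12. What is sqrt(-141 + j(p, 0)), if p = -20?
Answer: 3*I*sqrt(17) ≈ 12.369*I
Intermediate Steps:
sqrt(-141 + j(p, 0)) = sqrt(-141 - 12) = sqrt(-153) = 3*I*sqrt(17)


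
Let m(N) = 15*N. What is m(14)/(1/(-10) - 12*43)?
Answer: -2100/5161 ≈ -0.40690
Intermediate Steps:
m(14)/(1/(-10) - 12*43) = (15*14)/(1/(-10) - 12*43) = 210/(-1/10 - 516) = 210/(-5161/10) = 210*(-10/5161) = -2100/5161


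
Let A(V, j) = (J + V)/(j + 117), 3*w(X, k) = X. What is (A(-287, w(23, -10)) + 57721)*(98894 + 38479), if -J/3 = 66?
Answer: 2965360915227/374 ≈ 7.9288e+9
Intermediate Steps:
J = -198 (J = -3*66 = -198)
w(X, k) = X/3
A(V, j) = (-198 + V)/(117 + j) (A(V, j) = (-198 + V)/(j + 117) = (-198 + V)/(117 + j))
(A(-287, w(23, -10)) + 57721)*(98894 + 38479) = ((-198 - 287)/(117 + (⅓)*23) + 57721)*(98894 + 38479) = (-485/(117 + 23/3) + 57721)*137373 = (-485/(374/3) + 57721)*137373 = ((3/374)*(-485) + 57721)*137373 = (-1455/374 + 57721)*137373 = (21586199/374)*137373 = 2965360915227/374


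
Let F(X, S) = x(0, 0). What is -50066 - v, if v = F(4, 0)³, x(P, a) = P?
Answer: -50066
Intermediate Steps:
F(X, S) = 0
v = 0 (v = 0³ = 0)
-50066 - v = -50066 - 1*0 = -50066 + 0 = -50066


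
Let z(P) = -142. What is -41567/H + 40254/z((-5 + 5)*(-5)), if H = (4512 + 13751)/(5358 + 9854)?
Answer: -45262100885/1296673 ≈ -34906.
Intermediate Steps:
H = 18263/15212 ≈ 1.2006
-41567/H + 40254/z((-5 + 5)*(-5)) = -41567/18263/15212 + 40254/(-142) = -41567*15212/18263 + 40254*(-1/142) = -632317204/18263 - 20127/71 = -45262100885/1296673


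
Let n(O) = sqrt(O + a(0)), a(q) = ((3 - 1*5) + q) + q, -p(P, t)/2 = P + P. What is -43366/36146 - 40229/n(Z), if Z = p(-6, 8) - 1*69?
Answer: -21683/18073 + 40229*I*sqrt(47)/47 ≈ -1.1997 + 5868.0*I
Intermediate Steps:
p(P, t) = -4*P (p(P, t) = -2*(P + P) = -4*P)
a(q) = -2 + 2*q (a(q) = ((3 - 5) + q) + q = (-2 + q) + q = -2 + 2*q)
Z = -45 (Z = -4*(-6) - 1*69 = 24 - 69 = -45)
n(O) = sqrt(-2 + O) (n(O) = sqrt(O + (-2 + 2*0)) = sqrt(O + (-2 + 0)) = sqrt(O - 2) = sqrt(-2 + O))
-43366/36146 - 40229/n(Z) = -43366/36146 - 40229/sqrt(-2 - 45) = -43366*1/36146 - 40229*(-I*sqrt(47)/47) = -21683/18073 - 40229*(-I*sqrt(47)/47) = -21683/18073 - (-40229)*I*sqrt(47)/47 = -21683/18073 + 40229*I*sqrt(47)/47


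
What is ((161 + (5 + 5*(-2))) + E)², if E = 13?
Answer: 28561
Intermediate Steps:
((161 + (5 + 5*(-2))) + E)² = ((161 + (5 + 5*(-2))) + 13)² = ((161 + (5 - 10)) + 13)² = ((161 - 5) + 13)² = (156 + 13)² = 169² = 28561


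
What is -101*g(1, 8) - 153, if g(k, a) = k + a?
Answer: -1062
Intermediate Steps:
g(k, a) = a + k
-101*g(1, 8) - 153 = -101*(8 + 1) - 153 = -101*9 - 153 = -909 - 153 = -1062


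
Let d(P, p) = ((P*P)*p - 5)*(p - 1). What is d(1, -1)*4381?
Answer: 52572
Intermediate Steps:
d(P, p) = (-1 + p)*(-5 + p*P²) (d(P, p) = (P²*p - 5)*(-1 + p) = (p*P² - 5)*(-1 + p) = (-5 + p*P²)*(-1 + p) = (-1 + p)*(-5 + p*P²))
d(1, -1)*4381 = (5 - 5*(-1) + 1²*(-1)² - 1*(-1)*1²)*4381 = (5 + 5 + 1*1 - 1*(-1)*1)*4381 = (5 + 5 + 1 + 1)*4381 = 12*4381 = 52572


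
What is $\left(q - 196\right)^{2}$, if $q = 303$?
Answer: $11449$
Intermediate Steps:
$\left(q - 196\right)^{2} = \left(303 - 196\right)^{2} = 107^{2} = 11449$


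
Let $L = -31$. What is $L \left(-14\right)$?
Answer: $434$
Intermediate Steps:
$L \left(-14\right) = \left(-31\right) \left(-14\right) = 434$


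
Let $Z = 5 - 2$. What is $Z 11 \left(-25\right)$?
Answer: $-825$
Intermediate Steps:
$Z = 3$ ($Z = 5 - 2 = 3$)
$Z 11 \left(-25\right) = 3 \cdot 11 \left(-25\right) = 33 \left(-25\right) = -825$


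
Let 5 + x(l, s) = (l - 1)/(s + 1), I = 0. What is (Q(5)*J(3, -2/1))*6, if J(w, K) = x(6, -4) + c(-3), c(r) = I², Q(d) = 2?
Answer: -80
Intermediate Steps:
x(l, s) = -5 + (-1 + l)/(1 + s) (x(l, s) = -5 + (l - 1)/(s + 1) = -5 + (-1 + l)/(1 + s))
c(r) = 0 (c(r) = 0² = 0)
J(w, K) = -20/3 (J(w, K) = (-6 + 6 - 5*(-4))/(1 - 4) + 0 = (-6 + 6 + 20)/(-3) + 0 = -⅓*20 + 0 = -20/3 + 0 = -20/3)
(Q(5)*J(3, -2/1))*6 = (2*(-20/3))*6 = -40/3*6 = -80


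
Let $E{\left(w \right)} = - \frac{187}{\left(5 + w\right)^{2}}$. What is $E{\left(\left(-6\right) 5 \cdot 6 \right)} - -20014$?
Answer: $\frac{612928563}{30625} \approx 20014.0$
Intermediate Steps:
$E{\left(w \right)} = - \frac{187}{\left(5 + w\right)^{2}}$
$E{\left(\left(-6\right) 5 \cdot 6 \right)} - -20014 = - \frac{187}{\left(5 + \left(-6\right) 5 \cdot 6\right)^{2}} - -20014 = - \frac{187}{\left(5 - 180\right)^{2}} + 20014 = - \frac{187}{30625} + 20014 = \frac{612928563}{30625}$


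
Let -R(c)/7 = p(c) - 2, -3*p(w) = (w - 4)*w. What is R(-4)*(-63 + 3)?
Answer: -5320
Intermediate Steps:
p(w) = -w*(-4 + w)/3 (p(w) = -(w - 4)*w/3 = -(-4 + w)*w/3 = -w*(-4 + w)/3)
R(c) = 14 - 7*c*(4 - c)/3 (R(c) = -7*(c*(4 - c)/3 - 2) = -7*(-2 + c*(4 - c)/3) = 14 - 7*c*(4 - c)/3)
R(-4)*(-63 + 3) = (14 + (7/3)*(-4)*(-4 - 4))*(-63 + 3) = (14 + (7/3)*(-4)*(-8))*(-60) = (14 + 224/3)*(-60) = (266/3)*(-60) = -5320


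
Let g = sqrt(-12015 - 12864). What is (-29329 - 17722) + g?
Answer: -47051 + I*sqrt(24879) ≈ -47051.0 + 157.73*I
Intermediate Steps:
g = I*sqrt(24879) (g = sqrt(-24879) = I*sqrt(24879) ≈ 157.73*I)
(-29329 - 17722) + g = (-29329 - 17722) + I*sqrt(24879) = -47051 + I*sqrt(24879)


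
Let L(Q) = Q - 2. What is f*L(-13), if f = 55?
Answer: -825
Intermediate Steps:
L(Q) = -2 + Q
f*L(-13) = 55*(-2 - 13) = 55*(-15) = -825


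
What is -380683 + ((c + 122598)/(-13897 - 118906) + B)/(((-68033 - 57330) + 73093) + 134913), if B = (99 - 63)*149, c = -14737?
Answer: -4178085940551276/10975238329 ≈ -3.8068e+5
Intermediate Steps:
B = 5364 (B = 36*149 = 5364)
-380683 + ((c + 122598)/(-13897 - 118906) + B)/(((-68033 - 57330) + 73093) + 134913) = -380683 + ((-14737 + 122598)/(-13897 - 118906) + 5364)/(((-68033 - 57330) + 73093) + 134913) = -380683 + (107861/(-132803) + 5364)/((-125363 + 73093) + 134913) = -380683 + (107861*(-1/132803) + 5364)/(-52270 + 134913) = -380683 + (-107861/132803 + 5364)/82643 = -380683 + (712247431/132803)*(1/82643) = -380683 + 712247431/10975238329 = -4178085940551276/10975238329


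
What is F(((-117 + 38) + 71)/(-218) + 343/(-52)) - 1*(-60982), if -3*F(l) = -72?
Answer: 61006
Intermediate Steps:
F(l) = 24 (F(l) = -⅓*(-72) = 24)
F(((-117 + 38) + 71)/(-218) + 343/(-52)) - 1*(-60982) = 24 - 1*(-60982) = 24 + 60982 = 61006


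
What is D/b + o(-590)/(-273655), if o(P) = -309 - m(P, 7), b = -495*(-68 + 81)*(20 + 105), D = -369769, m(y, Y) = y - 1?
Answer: 20192460389/44024248125 ≈ 0.45867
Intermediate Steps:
m(y, Y) = -1 + y
b = -804375 (b = -6435*125 = -495*1625 = -804375)
o(P) = -308 - P (o(P) = -309 - (-1 + P) = -309 + (1 - P) = -308 - P)
D/b + o(-590)/(-273655) = -369769/(-804375) + (-308 - 1*(-590))/(-273655) = -369769*(-1/804375) + (-308 + 590)*(-1/273655) = 369769/804375 + 282*(-1/273655) = 369769/804375 - 282/273655 = 20192460389/44024248125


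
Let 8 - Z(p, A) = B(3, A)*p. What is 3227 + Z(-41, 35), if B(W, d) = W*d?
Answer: 7540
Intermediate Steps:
Z(p, A) = 8 - 3*A*p
3227 + Z(-41, 35) = 3227 + (8 - 3*35*(-41)) = 3227 + (8 + 4305) = 3227 + 4313 = 7540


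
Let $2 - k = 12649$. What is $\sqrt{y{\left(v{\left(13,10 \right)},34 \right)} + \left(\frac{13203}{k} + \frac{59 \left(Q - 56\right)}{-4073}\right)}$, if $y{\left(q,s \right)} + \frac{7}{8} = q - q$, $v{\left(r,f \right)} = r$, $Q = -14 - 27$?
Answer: $\frac{7 i \sqrt{445214557184398}}{206044924} \approx 0.71684 i$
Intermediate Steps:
$Q = -41$
$k = -12647$ ($k = 2 - 12649 = -12647$)
$y{\left(q,s \right)} = - \frac{7}{8}$ ($y{\left(q,s \right)} = - \frac{7}{8} + \left(q - q\right) = - \frac{7}{8} + 0 = - \frac{7}{8}$)
$\sqrt{y{\left(v{\left(13,10 \right)},34 \right)} + \left(\frac{13203}{k} + \frac{59 \left(Q - 56\right)}{-4073}\right)} = \sqrt{- \frac{7}{8} + \left(\frac{13203}{-12647} + \frac{59 \left(-41 - 56\right)}{-4073}\right)} = \sqrt{- \frac{7}{8} + \left(13203 \left(- \frac{1}{12647}\right) + 59 \left(-97\right) \left(- \frac{1}{4073}\right)\right)} = \sqrt{- \frac{7}{8} - - \frac{18602962}{51511231}} = \sqrt{- \frac{7}{8} + \left(- \frac{13203}{12647} + \frac{5723}{4073}\right)} = \sqrt{- \frac{7}{8} + \frac{18602962}{51511231}} = \sqrt{- \frac{211754921}{412089848}} = \frac{7 i \sqrt{445214557184398}}{206044924}$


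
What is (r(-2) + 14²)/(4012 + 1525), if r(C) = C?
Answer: 194/5537 ≈ 0.035037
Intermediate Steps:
(r(-2) + 14²)/(4012 + 1525) = (-2 + 14²)/(4012 + 1525) = (-2 + 196)/5537 = 194*(1/5537) = 194/5537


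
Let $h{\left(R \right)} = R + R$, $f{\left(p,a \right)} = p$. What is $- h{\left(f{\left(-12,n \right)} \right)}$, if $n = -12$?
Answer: $24$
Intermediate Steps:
$h{\left(R \right)} = 2 R$
$- h{\left(f{\left(-12,n \right)} \right)} = - 2 \left(-12\right) = \left(-1\right) \left(-24\right) = 24$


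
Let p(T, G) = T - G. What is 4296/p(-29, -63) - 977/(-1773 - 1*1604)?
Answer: 7270405/57409 ≈ 126.64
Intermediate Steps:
4296/p(-29, -63) - 977/(-1773 - 1*1604) = 4296/(-29 - 1*(-63)) - 977/(-1773 - 1*1604) = 4296/(-29 + 63) - 977/(-1773 - 1604) = 4296/34 - 977/(-3377) = 4296*(1/34) - 977*(-1/3377) = 2148/17 + 977/3377 = 7270405/57409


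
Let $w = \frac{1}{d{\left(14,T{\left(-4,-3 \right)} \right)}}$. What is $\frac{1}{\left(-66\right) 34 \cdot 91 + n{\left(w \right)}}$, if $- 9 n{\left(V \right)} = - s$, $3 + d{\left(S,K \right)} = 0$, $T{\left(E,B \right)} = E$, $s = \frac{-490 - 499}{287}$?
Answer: $- \frac{2583}{527459921} \approx -4.8971 \cdot 10^{-6}$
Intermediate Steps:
$s = - \frac{989}{287}$ ($s = \left(-989\right) \frac{1}{287} = - \frac{989}{287} \approx -3.446$)
$d{\left(S,K \right)} = -3$ ($d{\left(S,K \right)} = -3 + 0 = -3$)
$w = - \frac{1}{3}$ ($w = \frac{1}{-3} = - \frac{1}{3} \approx -0.33333$)
$n{\left(V \right)} = - \frac{989}{2583}$ ($n{\left(V \right)} = - \frac{\left(-1\right) \left(- \frac{989}{287}\right)}{9} = \left(- \frac{1}{9}\right) \frac{989}{287} = - \frac{989}{2583}$)
$\frac{1}{\left(-66\right) 34 \cdot 91 + n{\left(w \right)}} = \frac{1}{\left(-66\right) 34 \cdot 91 - \frac{989}{2583}} = \frac{1}{\left(-2244\right) 91 - \frac{989}{2583}} = \frac{1}{-204204 - \frac{989}{2583}} = \frac{1}{- \frac{527459921}{2583}} = - \frac{2583}{527459921}$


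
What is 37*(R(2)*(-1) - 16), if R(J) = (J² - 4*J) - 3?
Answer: -333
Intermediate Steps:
R(J) = -3 + J² - 4*J
37*(R(2)*(-1) - 16) = 37*((-3 + 2² - 4*2)*(-1) - 16) = 37*((-3 + 4 - 8)*(-1) - 16) = 37*(-7*(-1) - 16) = 37*(7 - 16) = 37*(-9) = -333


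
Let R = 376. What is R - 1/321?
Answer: 120695/321 ≈ 376.00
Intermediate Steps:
R - 1/321 = 376 - 1/321 = 120695/321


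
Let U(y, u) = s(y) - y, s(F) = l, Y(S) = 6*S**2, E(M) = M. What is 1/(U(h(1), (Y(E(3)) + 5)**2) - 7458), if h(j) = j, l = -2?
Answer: -1/7461 ≈ -0.00013403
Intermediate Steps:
s(F) = -2
U(y, u) = -2 - y
1/(U(h(1), (Y(E(3)) + 5)**2) - 7458) = 1/((-2 - 1*1) - 7458) = 1/((-2 - 1) - 7458) = 1/(-3 - 7458) = 1/(-7461) = -1/7461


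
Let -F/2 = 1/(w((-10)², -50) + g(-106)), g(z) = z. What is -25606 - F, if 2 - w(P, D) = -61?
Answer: -1101060/43 ≈ -25606.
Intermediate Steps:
w(P, D) = 63 (w(P, D) = 2 - 1*(-61) = 2 + 61 = 63)
F = 2/43 (F = -2/(63 - 106) = -2/(-43) = -2*(-1/43) = 2/43 ≈ 0.046512)
-25606 - F = -25606 - 1*2/43 = -25606 - 2/43 = -1101060/43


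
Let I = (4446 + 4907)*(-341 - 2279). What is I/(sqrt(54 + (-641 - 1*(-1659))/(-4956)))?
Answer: -24504860*sqrt(330324834)/133303 ≈ -3.3410e+6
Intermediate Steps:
I = -24504860 (I = 9353*(-2620) = -24504860)
I/(sqrt(54 + (-641 - 1*(-1659))/(-4956))) = -24504860/sqrt(54 + (-641 - 1*(-1659))/(-4956)) = -24504860/sqrt(54 + (-641 + 1659)*(-1/4956)) = -24504860/sqrt(54 + 1018*(-1/4956)) = -24504860/sqrt(54 - 509/2478) = -24504860*sqrt(330324834)/133303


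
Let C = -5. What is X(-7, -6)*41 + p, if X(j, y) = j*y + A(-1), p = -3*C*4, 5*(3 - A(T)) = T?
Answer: 9566/5 ≈ 1913.2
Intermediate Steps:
A(T) = 3 - T/5
p = 60 (p = -3*(-5)*4 = 15*4 = 60)
X(j, y) = 16/5 + j*y (X(j, y) = j*y + (3 - ⅕*(-1)) = j*y + (3 + ⅕) = j*y + 16/5 = 16/5 + j*y)
X(-7, -6)*41 + p = (16/5 - 7*(-6))*41 + 60 = (16/5 + 42)*41 + 60 = (226/5)*41 + 60 = 9266/5 + 60 = 9566/5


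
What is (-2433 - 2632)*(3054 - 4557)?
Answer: 7612695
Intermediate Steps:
(-2433 - 2632)*(3054 - 4557) = -5065*(-1503) = 7612695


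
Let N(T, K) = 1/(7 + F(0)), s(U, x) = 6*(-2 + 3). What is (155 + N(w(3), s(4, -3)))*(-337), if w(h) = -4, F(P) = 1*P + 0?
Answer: -365982/7 ≈ -52283.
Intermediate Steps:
s(U, x) = 6 (s(U, x) = 6*1 = 6)
F(P) = P (F(P) = P + 0 = P)
N(T, K) = ⅐ (N(T, K) = 1/(7 + 0) = 1/7 = ⅐)
(155 + N(w(3), s(4, -3)))*(-337) = (155 + ⅐)*(-337) = (1086/7)*(-337) = -365982/7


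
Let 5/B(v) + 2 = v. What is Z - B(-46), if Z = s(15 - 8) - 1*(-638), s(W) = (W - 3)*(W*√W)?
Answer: 30629/48 + 28*√7 ≈ 712.19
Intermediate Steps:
B(v) = 5/(-2 + v)
s(W) = W^(3/2)*(-3 + W) (s(W) = (-3 + W)*W^(3/2) = W^(3/2)*(-3 + W))
Z = 638 + 28*√7 (Z = (15 - 8)^(3/2)*(-3 + (15 - 8)) - 1*(-638) = 7^(3/2)*(-3 + 7) + 638 = (7*√7)*4 + 638 = 28*√7 + 638 = 638 + 28*√7 ≈ 712.08)
Z - B(-46) = (638 + 28*√7) - 5/(-2 - 46) = (638 + 28*√7) - 5/(-48) = (638 + 28*√7) - 5*(-1)/48 = (638 + 28*√7) - 1*(-5/48) = (638 + 28*√7) + 5/48 = 30629/48 + 28*√7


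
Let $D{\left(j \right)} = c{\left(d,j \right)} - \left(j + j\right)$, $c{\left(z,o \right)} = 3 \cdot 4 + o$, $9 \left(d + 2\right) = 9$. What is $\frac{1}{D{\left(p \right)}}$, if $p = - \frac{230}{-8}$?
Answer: $- \frac{4}{67} \approx -0.059702$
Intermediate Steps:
$d = -1$ ($d = -2 + \frac{1}{9} \cdot 9 = -2 + 1 = -1$)
$p = \frac{115}{4}$ ($p = \left(-230\right) \left(- \frac{1}{8}\right) = \frac{115}{4} \approx 28.75$)
$c{\left(z,o \right)} = 12 + o$
$D{\left(j \right)} = 12 - j$ ($D{\left(j \right)} = \left(12 + j\right) - \left(j + j\right) = \left(12 + j\right) - 2 j = 12 - j$)
$\frac{1}{D{\left(p \right)}} = \frac{1}{12 - \frac{115}{4}} = \frac{1}{- \frac{67}{4}} = - \frac{4}{67}$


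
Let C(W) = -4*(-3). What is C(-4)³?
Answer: 1728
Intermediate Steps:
C(W) = 12
C(-4)³ = 12³ = 1728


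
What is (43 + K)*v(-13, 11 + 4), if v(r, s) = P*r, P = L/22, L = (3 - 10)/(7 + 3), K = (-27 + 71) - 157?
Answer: -637/22 ≈ -28.955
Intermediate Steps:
K = -113 (K = 44 - 157 = -113)
L = -7/10 ≈ -0.70000
P = -7/220 (P = -7/10/22 = -7/10*1/22 = -7/220 ≈ -0.031818)
v(r, s) = -7*r/220
(43 + K)*v(-13, 11 + 4) = (43 - 113)*(-7/220*(-13)) = -70*91/220 = -637/22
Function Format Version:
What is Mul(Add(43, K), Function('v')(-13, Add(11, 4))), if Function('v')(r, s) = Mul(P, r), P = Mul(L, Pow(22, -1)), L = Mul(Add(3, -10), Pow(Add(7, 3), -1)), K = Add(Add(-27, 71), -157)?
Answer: Rational(-637, 22) ≈ -28.955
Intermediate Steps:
K = -113 (K = Add(44, -157) = -113)
L = Rational(-7, 10) (L = Mul(-7, Pow(10, -1)) = Mul(-7, Rational(1, 10)) = Rational(-7, 10) ≈ -0.70000)
P = Rational(-7, 220) (P = Mul(Rational(-7, 10), Pow(22, -1)) = Mul(Rational(-7, 10), Rational(1, 22)) = Rational(-7, 220) ≈ -0.031818)
Function('v')(r, s) = Mul(Rational(-7, 220), r)
Mul(Add(43, K), Function('v')(-13, Add(11, 4))) = Mul(Add(43, -113), Mul(Rational(-7, 220), -13)) = Mul(-70, Rational(91, 220)) = Rational(-637, 22)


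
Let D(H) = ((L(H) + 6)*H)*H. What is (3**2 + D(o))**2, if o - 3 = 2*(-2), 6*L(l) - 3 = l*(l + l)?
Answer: 9025/36 ≈ 250.69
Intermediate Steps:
L(l) = 1/2 + l**2/3 (L(l) = 1/2 + (l*(l + l))/6 = 1/2 + (l*(2*l))/6 = 1/2 + (2*l**2)/6 = 1/2 + l**2/3)
o = -1 (o = 3 + 2*(-2) = 3 - 4 = -1)
D(H) = H**2*(13/2 + H**2/3) (D(H) = (((1/2 + H**2/3) + 6)*H)*H = ((13/2 + H**2/3)*H)*H = (H*(13/2 + H**2/3))*H = H**2*(13/2 + H**2/3))
(3**2 + D(o))**2 = (3**2 + (1/6)*(-1)**2*(39 + 2*(-1)**2))**2 = (9 + (1/6)*1*(39 + 2*1))**2 = (9 + (1/6)*1*(39 + 2))**2 = (9 + (1/6)*1*41)**2 = (9 + 41/6)**2 = (95/6)**2 = 9025/36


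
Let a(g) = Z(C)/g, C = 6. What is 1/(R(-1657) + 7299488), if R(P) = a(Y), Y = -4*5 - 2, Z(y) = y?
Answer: 11/80294365 ≈ 1.3700e-7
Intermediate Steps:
Y = -22 (Y = -20 - 2 = -22)
a(g) = 6/g
R(P) = -3/11 (R(P) = 6/(-22) = 6*(-1/22) = -3/11)
1/(R(-1657) + 7299488) = 1/(-3/11 + 7299488) = 1/(80294365/11) = 11/80294365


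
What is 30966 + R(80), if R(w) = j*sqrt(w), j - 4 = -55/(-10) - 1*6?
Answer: 30966 + 14*sqrt(5) ≈ 30997.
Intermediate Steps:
j = 7/2 (j = 4 + (-55/(-10) - 1*6) = 4 + (-55*(-1/10) - 6) = 4 + (11/2 - 6) = 4 - 1/2 = 7/2 ≈ 3.5000)
R(w) = 7*sqrt(w)/2
30966 + R(80) = 30966 + 7*sqrt(80)/2 = 30966 + 7*(4*sqrt(5))/2 = 30966 + 14*sqrt(5)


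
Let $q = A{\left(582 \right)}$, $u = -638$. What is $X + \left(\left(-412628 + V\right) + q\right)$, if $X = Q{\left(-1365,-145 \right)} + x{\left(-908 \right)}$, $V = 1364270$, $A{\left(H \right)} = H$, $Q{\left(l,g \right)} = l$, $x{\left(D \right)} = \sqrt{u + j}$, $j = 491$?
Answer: $950859 + 7 i \sqrt{3} \approx 9.5086 \cdot 10^{5} + 12.124 i$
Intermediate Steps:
$x{\left(D \right)} = 7 i \sqrt{3}$ ($x{\left(D \right)} = \sqrt{-638 + 491} = \sqrt{-147} = 7 i \sqrt{3}$)
$q = 582$
$X = -1365 + 7 i \sqrt{3} \approx -1365.0 + 12.124 i$
$X + \left(\left(-412628 + V\right) + q\right) = \left(-1365 + 7 i \sqrt{3}\right) + \left(\left(-412628 + 1364270\right) + 582\right) = \left(-1365 + 7 i \sqrt{3}\right) + \left(951642 + 582\right) = \left(-1365 + 7 i \sqrt{3}\right) + 952224 = 950859 + 7 i \sqrt{3}$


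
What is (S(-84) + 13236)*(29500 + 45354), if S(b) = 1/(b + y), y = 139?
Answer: 54492289774/55 ≈ 9.9077e+8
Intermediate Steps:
S(b) = 1/(139 + b) (S(b) = 1/(b + 139) = 1/(139 + b))
(S(-84) + 13236)*(29500 + 45354) = (1/(139 - 84) + 13236)*(29500 + 45354) = (1/55 + 13236)*74854 = (727981/55)*74854 = 54492289774/55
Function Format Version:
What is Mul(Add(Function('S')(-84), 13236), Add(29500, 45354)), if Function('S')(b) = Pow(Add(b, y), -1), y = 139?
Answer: Rational(54492289774, 55) ≈ 9.9077e+8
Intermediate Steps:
Function('S')(b) = Pow(Add(139, b), -1) (Function('S')(b) = Pow(Add(b, 139), -1) = Pow(Add(139, b), -1))
Mul(Add(Function('S')(-84), 13236), Add(29500, 45354)) = Mul(Add(Pow(Add(139, -84), -1), 13236), Add(29500, 45354)) = Mul(Add(Pow(55, -1), 13236), 74854) = Mul(Add(Rational(1, 55), 13236), 74854) = Mul(Rational(727981, 55), 74854) = Rational(54492289774, 55)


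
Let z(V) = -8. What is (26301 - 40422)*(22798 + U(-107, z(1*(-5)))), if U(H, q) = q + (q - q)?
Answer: -321817590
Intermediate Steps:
U(H, q) = q (U(H, q) = q + 0 = q)
(26301 - 40422)*(22798 + U(-107, z(1*(-5)))) = (26301 - 40422)*(22798 - 8) = -14121*22790 = -321817590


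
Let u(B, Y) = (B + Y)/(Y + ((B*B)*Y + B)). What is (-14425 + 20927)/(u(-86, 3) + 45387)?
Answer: 71863355/501639776 ≈ 0.14326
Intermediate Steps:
u(B, Y) = (B + Y)/(B + Y + Y*B**2) (u(B, Y) = (B + Y)/(Y + (B**2*Y + B)) = (B + Y)/(Y + (Y*B**2 + B)) = (B + Y)/(Y + (B + Y*B**2)) = (B + Y)/(B + Y + Y*B**2))
(-14425 + 20927)/(u(-86, 3) + 45387) = (-14425 + 20927)/((-86 + 3)/(-86 + 3 + 3*(-86)**2) + 45387) = 6502/(-83/(-86 + 3 + 3*7396) + 45387) = 6502/(-83/(-86 + 3 + 22188) + 45387) = 6502/(-83/22105 + 45387) = 6502/(1003279552/22105) = 6502*(22105/1003279552) = 71863355/501639776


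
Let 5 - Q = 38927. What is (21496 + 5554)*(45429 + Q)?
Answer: 176014350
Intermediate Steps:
Q = -38922 (Q = 5 - 1*38927 = 5 - 38927 = -38922)
(21496 + 5554)*(45429 + Q) = (21496 + 5554)*(45429 - 38922) = 27050*6507 = 176014350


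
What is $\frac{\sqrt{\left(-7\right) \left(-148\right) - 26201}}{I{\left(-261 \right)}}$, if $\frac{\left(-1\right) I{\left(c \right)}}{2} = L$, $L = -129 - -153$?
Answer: $- \frac{i \sqrt{25165}}{48} \approx - 3.3049 i$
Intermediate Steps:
$L = 24$ ($L = -129 + 153 = 24$)
$I{\left(c \right)} = -48$ ($I{\left(c \right)} = \left(-2\right) 24 = -48$)
$\frac{\sqrt{\left(-7\right) \left(-148\right) - 26201}}{I{\left(-261 \right)}} = \frac{\sqrt{\left(-7\right) \left(-148\right) - 26201}}{-48} = \sqrt{1036 - 26201} \left(- \frac{1}{48}\right) = \sqrt{-25165} \left(- \frac{1}{48}\right) = i \sqrt{25165} \left(- \frac{1}{48}\right) = - \frac{i \sqrt{25165}}{48}$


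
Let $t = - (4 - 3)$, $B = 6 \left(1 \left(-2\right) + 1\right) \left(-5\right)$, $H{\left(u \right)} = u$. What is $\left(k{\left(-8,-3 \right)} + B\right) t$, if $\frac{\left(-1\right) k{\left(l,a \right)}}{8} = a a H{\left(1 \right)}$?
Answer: $42$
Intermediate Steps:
$k{\left(l,a \right)} = - 8 a^{2}$ ($k{\left(l,a \right)} = - 8 a a 1 = - 8 a^{2} \cdot 1 = - 8 a^{2}$)
$B = 30$ ($B = 6 \left(-2 + 1\right) \left(-5\right) = 6 \left(-1\right) \left(-5\right) = \left(-6\right) \left(-5\right) = 30$)
$t = -1$ ($t = \left(-1\right) 1 = -1$)
$\left(k{\left(-8,-3 \right)} + B\right) t = \left(- 8 \left(-3\right)^{2} + 30\right) \left(-1\right) = \left(\left(-8\right) 9 + 30\right) \left(-1\right) = \left(-72 + 30\right) \left(-1\right) = \left(-42\right) \left(-1\right) = 42$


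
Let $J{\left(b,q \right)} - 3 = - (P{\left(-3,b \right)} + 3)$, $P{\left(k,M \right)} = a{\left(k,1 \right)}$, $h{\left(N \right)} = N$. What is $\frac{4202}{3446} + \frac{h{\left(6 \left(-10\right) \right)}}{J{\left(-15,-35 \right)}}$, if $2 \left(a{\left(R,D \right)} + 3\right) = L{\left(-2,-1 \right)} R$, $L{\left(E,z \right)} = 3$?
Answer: $- \frac{11683}{1723} \approx -6.7806$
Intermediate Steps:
$a{\left(R,D \right)} = -3 + \frac{3 R}{2}$
$P{\left(k,M \right)} = -3 + \frac{3 k}{2}$
$J{\left(b,q \right)} = \frac{15}{2}$ ($J{\left(b,q \right)} = 3 - \left(\left(-3 + \frac{3}{2} \left(-3\right)\right) + 3\right) = 3 - \left(\left(-3 - \frac{9}{2}\right) + 3\right) = 3 - \left(- \frac{15}{2} + 3\right) = 3 - - \frac{9}{2} = 3 + \frac{9}{2} = \frac{15}{2}$)
$\frac{4202}{3446} + \frac{h{\left(6 \left(-10\right) \right)}}{J{\left(-15,-35 \right)}} = \frac{4202}{3446} + \frac{6 \left(-10\right)}{\frac{15}{2}} = 4202 \cdot \frac{1}{3446} - 8 = \frac{2101}{1723} - 8 = - \frac{11683}{1723}$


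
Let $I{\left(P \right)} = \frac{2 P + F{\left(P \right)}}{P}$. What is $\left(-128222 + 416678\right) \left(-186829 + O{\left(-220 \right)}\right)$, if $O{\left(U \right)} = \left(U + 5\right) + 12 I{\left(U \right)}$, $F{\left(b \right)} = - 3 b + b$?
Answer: $-53953964064$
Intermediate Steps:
$F{\left(b \right)} = - 2 b$
$I{\left(P \right)} = 0$ ($I{\left(P \right)} = \frac{2 P - 2 P}{P} = \frac{0}{P} = 0$)
$O{\left(U \right)} = 5 + U$ ($O{\left(U \right)} = \left(U + 5\right) + 12 \cdot 0 = \left(5 + U\right) + 0 = 5 + U$)
$\left(-128222 + 416678\right) \left(-186829 + O{\left(-220 \right)}\right) = \left(-128222 + 416678\right) \left(-186829 + \left(5 - 220\right)\right) = 288456 \left(-186829 - 215\right) = 288456 \left(-187044\right) = -53953964064$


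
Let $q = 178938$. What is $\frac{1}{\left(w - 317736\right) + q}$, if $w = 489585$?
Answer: $\frac{1}{350787} \approx 2.8507 \cdot 10^{-6}$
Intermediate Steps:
$\frac{1}{\left(w - 317736\right) + q} = \frac{1}{\left(489585 - 317736\right) + 178938} = \frac{1}{171849 + 178938} = \frac{1}{350787}$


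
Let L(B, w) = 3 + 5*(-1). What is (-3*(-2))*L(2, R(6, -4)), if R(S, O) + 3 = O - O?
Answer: -12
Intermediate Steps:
R(S, O) = -3 (R(S, O) = -3 + (O - O) = -3 + 0 = -3)
L(B, w) = -2 (L(B, w) = 3 - 5 = -2)
(-3*(-2))*L(2, R(6, -4)) = -3*(-2)*(-2) = 6*(-2) = -12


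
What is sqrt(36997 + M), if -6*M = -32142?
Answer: 3*sqrt(4706) ≈ 205.80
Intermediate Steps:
M = 5357 (M = -1/6*(-32142) = 5357)
sqrt(36997 + M) = sqrt(36997 + 5357) = sqrt(42354) = 3*sqrt(4706)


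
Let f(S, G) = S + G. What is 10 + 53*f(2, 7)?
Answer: 487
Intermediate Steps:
f(S, G) = G + S
10 + 53*f(2, 7) = 10 + 53*(7 + 2) = 10 + 53*9 = 10 + 477 = 487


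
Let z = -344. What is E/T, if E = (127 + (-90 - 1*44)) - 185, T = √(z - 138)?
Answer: 96*I*√482/241 ≈ 8.7454*I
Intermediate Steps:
T = I*√482 (T = √(-344 - 138) = √(-482) = I*√482 ≈ 21.954*I)
E = -192 (E = (127 + (-90 - 44)) - 185 = (127 - 134) - 185 = -7 - 185 = -192)
E/T = -192*(-I*√482/482) = -(-96)*I*√482/241 = 96*I*√482/241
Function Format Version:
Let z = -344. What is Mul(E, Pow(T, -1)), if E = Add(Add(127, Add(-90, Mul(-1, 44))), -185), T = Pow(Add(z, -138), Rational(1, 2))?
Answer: Mul(Rational(96, 241), I, Pow(482, Rational(1, 2))) ≈ Mul(8.7454, I)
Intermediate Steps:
T = Mul(I, Pow(482, Rational(1, 2))) (T = Pow(Add(-344, -138), Rational(1, 2)) = Pow(-482, Rational(1, 2)) = Mul(I, Pow(482, Rational(1, 2))) ≈ Mul(21.954, I))
E = -192 (E = Add(Add(127, Add(-90, -44)), -185) = Add(Add(127, -134), -185) = Add(-7, -185) = -192)
Mul(E, Pow(T, -1)) = Mul(-192, Pow(Mul(I, Pow(482, Rational(1, 2))), -1)) = Mul(-192, Mul(Rational(-1, 482), I, Pow(482, Rational(1, 2)))) = Mul(Rational(96, 241), I, Pow(482, Rational(1, 2)))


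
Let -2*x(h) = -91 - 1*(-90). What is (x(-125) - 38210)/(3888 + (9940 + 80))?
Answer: -25473/9272 ≈ -2.7473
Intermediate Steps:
x(h) = ½ (x(h) = -(-91 - 1*(-90))/2 = -(-91 + 90)/2 = -½*(-1) = ½)
(x(-125) - 38210)/(3888 + (9940 + 80)) = (½ - 38210)/(3888 + (9940 + 80)) = -76419/(2*(3888 + 10020)) = -76419/2/13908 = -76419/2*1/13908 = -25473/9272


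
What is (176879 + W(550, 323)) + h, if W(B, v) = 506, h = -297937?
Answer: -120552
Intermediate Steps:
(176879 + W(550, 323)) + h = (176879 + 506) - 297937 = 177385 - 297937 = -120552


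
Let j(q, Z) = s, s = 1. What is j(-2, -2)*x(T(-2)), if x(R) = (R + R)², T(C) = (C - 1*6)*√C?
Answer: -512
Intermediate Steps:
j(q, Z) = 1
T(C) = √C*(-6 + C) (T(C) = (C - 6)*√C = (-6 + C)*√C = √C*(-6 + C))
x(R) = 4*R² (x(R) = (2*R)² = 4*R²)
j(-2, -2)*x(T(-2)) = 1*(4*(√(-2)*(-6 - 2))²) = 1*(4*((I*√2)*(-8))²) = 1*(4*(-8*I*√2)²) = 1*(4*(-128)) = 1*(-512) = -512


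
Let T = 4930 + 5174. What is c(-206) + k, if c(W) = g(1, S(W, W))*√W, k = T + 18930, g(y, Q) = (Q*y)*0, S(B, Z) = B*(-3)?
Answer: 29034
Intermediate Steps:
T = 10104
S(B, Z) = -3*B
g(y, Q) = 0
k = 29034 (k = 10104 + 18930 = 29034)
c(W) = 0 (c(W) = 0*√W = 0)
c(-206) + k = 0 + 29034 = 29034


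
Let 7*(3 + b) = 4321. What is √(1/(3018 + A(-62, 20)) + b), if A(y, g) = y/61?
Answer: √254866238473301/644126 ≈ 24.785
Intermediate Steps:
A(y, g) = y/61 (A(y, g) = y*(1/61) = y/61)
b = 4300/7 (b = -3 + (⅐)*4321 = -3 + 4321/7 = 4300/7 ≈ 614.29)
√(1/(3018 + A(-62, 20)) + b) = √(1/(3018 + (1/61)*(-62)) + 4300/7) = √(1/(3018 - 62/61) + 4300/7) = √(1/(184036/61) + 4300/7) = √(61/184036 + 4300/7) = √(791355227/1288252) = √254866238473301/644126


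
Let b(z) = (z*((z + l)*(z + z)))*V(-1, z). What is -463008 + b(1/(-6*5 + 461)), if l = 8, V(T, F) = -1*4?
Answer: -37069805364520/80062991 ≈ -4.6301e+5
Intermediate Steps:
V(T, F) = -4
b(z) = -8*z²*(8 + z) (b(z) = (z*((z + 8)*(z + z)))*(-4) = (z*((8 + z)*(2*z)))*(-4) = (z*(2*z*(8 + z)))*(-4) = (2*z²*(8 + z))*(-4) = -8*z²*(8 + z))
-463008 + b(1/(-6*5 + 461)) = -463008 + 8*(1/(-6*5 + 461))²*(-8 - 1/(-6*5 + 461)) = -463008 + 8*(1/(-30 + 461))²*(-8 - 1/(-30 + 461)) = -463008 + 8*(1/431)²*(-8 - 1/431) = -463008 + 8*(1/431)²*(-8 - 1*1/431) = -463008 + 8*(1/185761)*(-8 - 1/431) = -463008 + 8*(1/185761)*(-3449/431) = -463008 - 27592/80062991 = -37069805364520/80062991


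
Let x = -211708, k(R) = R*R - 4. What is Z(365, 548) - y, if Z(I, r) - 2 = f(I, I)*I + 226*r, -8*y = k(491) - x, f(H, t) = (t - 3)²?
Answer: 384092065/8 ≈ 4.8012e+7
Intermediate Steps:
f(H, t) = (-3 + t)²
k(R) = -4 + R² (k(R) = R² - 4 = -4 + R²)
y = -452785/8 (y = -((-4 + 491²) - 1*(-211708))/8 = -((-4 + 241081) + 211708)/8 = -(241077 + 211708)/8 = -⅛*452785 = -452785/8 ≈ -56598.)
Z(I, r) = 2 + 226*r + I*(-3 + I)² (Z(I, r) = 2 + ((-3 + I)²*I + 226*r) = 2 + (I*(-3 + I)² + 226*r) = 2 + (226*r + I*(-3 + I)²) = 2 + 226*r + I*(-3 + I)²)
Z(365, 548) - y = (2 + 226*548 + 365*(-3 + 365)²) - 1*(-452785/8) = (2 + 123848 + 365*362²) + 452785/8 = (2 + 123848 + 365*131044) + 452785/8 = (2 + 123848 + 47831060) + 452785/8 = 47954910 + 452785/8 = 384092065/8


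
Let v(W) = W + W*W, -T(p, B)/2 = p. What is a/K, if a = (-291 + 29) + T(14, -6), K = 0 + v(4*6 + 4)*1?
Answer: -5/14 ≈ -0.35714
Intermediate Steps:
T(p, B) = -2*p
v(W) = W + W**2
K = 812 (K = 0 + ((4*6 + 4)*(1 + (4*6 + 4)))*1 = 0 + ((24 + 4)*(1 + (24 + 4)))*1 = 0 + (28*(1 + 28))*1 = 0 + (28*29)*1 = 0 + 812*1 = 0 + 812 = 812)
a = -290 (a = (-291 + 29) - 2*14 = -262 - 28 = -290)
a/K = -290/812 = (1/812)*(-290) = -5/14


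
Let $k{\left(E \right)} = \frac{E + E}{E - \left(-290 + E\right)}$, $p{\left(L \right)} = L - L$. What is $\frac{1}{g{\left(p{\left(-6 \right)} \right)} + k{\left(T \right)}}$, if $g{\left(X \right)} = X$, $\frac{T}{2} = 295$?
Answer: $\frac{29}{118} \approx 0.24576$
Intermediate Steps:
$T = 590$ ($T = 2 \cdot 295 = 590$)
$p{\left(L \right)} = 0$
$k{\left(E \right)} = \frac{E}{145}$ ($k{\left(E \right)} = \frac{2 E}{290} = 2 E \frac{1}{290} = \frac{E}{145}$)
$\frac{1}{g{\left(p{\left(-6 \right)} \right)} + k{\left(T \right)}} = \frac{1}{0 + \frac{1}{145} \cdot 590} = \frac{1}{0 + \frac{118}{29}} = \frac{1}{\frac{118}{29}} = \frac{29}{118}$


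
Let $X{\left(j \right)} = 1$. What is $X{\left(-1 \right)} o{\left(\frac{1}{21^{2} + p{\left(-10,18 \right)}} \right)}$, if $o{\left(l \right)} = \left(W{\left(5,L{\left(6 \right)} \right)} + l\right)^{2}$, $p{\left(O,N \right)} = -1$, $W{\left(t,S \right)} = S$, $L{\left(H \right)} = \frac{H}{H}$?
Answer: $\frac{194481}{193600} \approx 1.0046$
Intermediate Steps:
$L{\left(H \right)} = 1$
$o{\left(l \right)} = \left(1 + l\right)^{2}$
$X{\left(-1 \right)} o{\left(\frac{1}{21^{2} + p{\left(-10,18 \right)}} \right)} = 1 \left(1 + \frac{1}{21^{2} - 1}\right)^{2} = 1 \left(1 + \frac{1}{441 - 1}\right)^{2} = 1 \left(1 + \frac{1}{440}\right)^{2} = 1 \left(\frac{441}{440}\right)^{2} = 1 \cdot \frac{194481}{193600} = \frac{194481}{193600}$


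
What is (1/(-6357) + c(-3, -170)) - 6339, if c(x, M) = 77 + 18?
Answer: -39693109/6357 ≈ -6244.0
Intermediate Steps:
c(x, M) = 95
(1/(-6357) + c(-3, -170)) - 6339 = (1/(-6357) + 95) - 6339 = (-1/6357 + 95) - 6339 = 603914/6357 - 6339 = -39693109/6357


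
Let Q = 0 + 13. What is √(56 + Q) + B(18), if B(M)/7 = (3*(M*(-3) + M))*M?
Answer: -13608 + √69 ≈ -13600.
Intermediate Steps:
Q = 13
B(M) = -42*M² (B(M) = 7*((3*(M*(-3) + M))*M) = 7*((3*(-3*M + M))*M) = 7*((3*(-2*M))*M) = 7*((-6*M)*M) = 7*(-6*M²) = -42*M²)
√(56 + Q) + B(18) = √(56 + 13) - 42*18² = √69 - 42*324 = √69 - 13608 = -13608 + √69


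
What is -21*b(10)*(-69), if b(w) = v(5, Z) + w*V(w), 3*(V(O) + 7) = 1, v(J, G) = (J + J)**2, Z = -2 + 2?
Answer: 48300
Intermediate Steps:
Z = 0
v(J, G) = 4*J**2 (v(J, G) = (2*J)**2 = 4*J**2)
V(O) = -20/3 (V(O) = -7 + (1/3)*1 = -7 + 1/3 = -20/3)
b(w) = 100 - 20*w/3 (b(w) = 4*5**2 + w*(-20/3) = 4*25 - 20*w/3 = 100 - 20*w/3)
-21*b(10)*(-69) = -21*(100 - 20/3*10)*(-69) = -21*(100 - 200/3)*(-69) = -21*100/3*(-69) = -700*(-69) = 48300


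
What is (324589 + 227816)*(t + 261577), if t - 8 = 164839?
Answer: 235558749720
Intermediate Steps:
t = 164847 (t = 8 + 164839 = 164847)
(324589 + 227816)*(t + 261577) = (324589 + 227816)*(164847 + 261577) = 552405*426424 = 235558749720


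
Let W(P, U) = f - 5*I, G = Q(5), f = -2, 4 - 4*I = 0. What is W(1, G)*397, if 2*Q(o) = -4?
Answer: -2779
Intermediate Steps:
I = 1 (I = 1 - ¼*0 = 1 + 0 = 1)
Q(o) = -2 (Q(o) = (½)*(-4) = -2)
G = -2
W(P, U) = -7 (W(P, U) = -2 - 5*1 = -2 - 5 = -7)
W(1, G)*397 = -7*397 = -2779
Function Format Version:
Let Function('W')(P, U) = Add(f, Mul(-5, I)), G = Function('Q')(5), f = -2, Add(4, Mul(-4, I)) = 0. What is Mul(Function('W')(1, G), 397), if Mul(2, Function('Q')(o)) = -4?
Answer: -2779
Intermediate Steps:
I = 1 (I = Add(1, Mul(Rational(-1, 4), 0)) = Add(1, 0) = 1)
Function('Q')(o) = -2 (Function('Q')(o) = Mul(Rational(1, 2), -4) = -2)
G = -2
Function('W')(P, U) = -7 (Function('W')(P, U) = Add(-2, Mul(-5, 1)) = Add(-2, -5) = -7)
Mul(Function('W')(1, G), 397) = Mul(-7, 397) = -2779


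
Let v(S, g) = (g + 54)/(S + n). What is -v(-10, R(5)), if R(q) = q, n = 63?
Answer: -59/53 ≈ -1.1132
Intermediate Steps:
v(S, g) = (54 + g)/(63 + S) (v(S, g) = (g + 54)/(S + 63) = (54 + g)/(63 + S))
-v(-10, R(5)) = -(54 + 5)/(63 - 10) = -59/53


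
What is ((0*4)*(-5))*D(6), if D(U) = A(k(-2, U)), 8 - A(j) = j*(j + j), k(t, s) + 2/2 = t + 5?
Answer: 0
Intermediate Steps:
k(t, s) = 4 + t (k(t, s) = -1 + (t + 5) = -1 + (5 + t) = 4 + t)
A(j) = 8 - 2*j² (A(j) = 8 - j*(j + j) = 8 - j*2*j = 8 - 2*j²)
D(U) = 0 (D(U) = 8 - 2*(4 - 2)² = 8 - 2*2² = 8 - 2*4 = 8 - 8 = 0)
((0*4)*(-5))*D(6) = ((0*4)*(-5))*0 = (0*(-5))*0 = 0*0 = 0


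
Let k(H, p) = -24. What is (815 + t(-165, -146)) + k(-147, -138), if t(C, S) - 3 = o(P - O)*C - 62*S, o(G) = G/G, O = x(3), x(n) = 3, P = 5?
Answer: 9681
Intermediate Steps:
O = 3
o(G) = 1
t(C, S) = 3 + C - 62*S (t(C, S) = 3 + (1*C - 62*S) = 3 + (C - 62*S) = 3 + C - 62*S)
(815 + t(-165, -146)) + k(-147, -138) = (815 + (3 - 165 - 62*(-146))) - 24 = (815 + (3 - 165 + 9052)) - 24 = (815 + 8890) - 24 = 9705 - 24 = 9681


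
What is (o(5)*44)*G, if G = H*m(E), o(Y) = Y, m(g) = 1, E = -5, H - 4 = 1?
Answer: 1100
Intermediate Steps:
H = 5 (H = 4 + 1 = 5)
G = 5 (G = 5*1 = 5)
(o(5)*44)*G = (5*44)*5 = 220*5 = 1100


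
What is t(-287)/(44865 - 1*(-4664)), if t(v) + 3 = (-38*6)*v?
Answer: 65433/49529 ≈ 1.3211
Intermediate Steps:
t(v) = -3 - 228*v (t(v) = -3 + (-38*6)*v = -3 - 228*v)
t(-287)/(44865 - 1*(-4664)) = (-3 - 228*(-287))/(44865 - 1*(-4664)) = (-3 + 65436)/(44865 + 4664) = 65433/49529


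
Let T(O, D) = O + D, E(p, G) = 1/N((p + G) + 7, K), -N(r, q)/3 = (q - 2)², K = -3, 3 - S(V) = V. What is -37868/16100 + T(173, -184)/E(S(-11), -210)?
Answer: 3311158/4025 ≈ 822.65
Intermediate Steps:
S(V) = 3 - V
N(r, q) = -3*(-2 + q)² (N(r, q) = -3*(q - 2)² = -3*(-2 + q)²)
E(p, G) = -1/75 (E(p, G) = 1/(-3*(-2 - 3)²) = 1/(-3*(-5)²) = 1/(-3*25) = 1/(-75) = -1/75)
T(O, D) = D + O
-37868/16100 + T(173, -184)/E(S(-11), -210) = -37868/16100 + (-184 + 173)/(-1/75) = -37868*1/16100 - 11*(-75) = -9467/4025 + 825 = 3311158/4025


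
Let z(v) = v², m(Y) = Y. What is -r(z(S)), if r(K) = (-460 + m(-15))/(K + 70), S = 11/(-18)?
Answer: 153900/22801 ≈ 6.7497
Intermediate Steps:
S = -11/18 (S = 11*(-1/18) = -11/18 ≈ -0.61111)
r(K) = -475/(70 + K) (r(K) = (-460 - 15)/(K + 70) = -475/(70 + K))
-r(z(S)) = -(-475)/(70 + (-11/18)²) = -(-475)/(70 + 121/324) = -(-475)/22801/324 = -(-475)*324/22801 = -1*(-153900/22801) = 153900/22801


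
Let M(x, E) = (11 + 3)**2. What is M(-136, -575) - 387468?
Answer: -387272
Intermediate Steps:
M(x, E) = 196 (M(x, E) = 14**2 = 196)
M(-136, -575) - 387468 = 196 - 387468 = -387272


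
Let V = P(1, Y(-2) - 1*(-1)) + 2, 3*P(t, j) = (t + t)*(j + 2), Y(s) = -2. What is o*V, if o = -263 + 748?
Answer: 3880/3 ≈ 1293.3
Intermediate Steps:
P(t, j) = 2*t*(2 + j)/3 (P(t, j) = ((t + t)*(j + 2))/3 = ((2*t)*(2 + j))/3 = (2*t*(2 + j))/3 = 2*t*(2 + j)/3)
o = 485
V = 8/3 (V = (2/3)*1*(2 + (-2 - 1*(-1))) + 2 = (2/3)*1*(2 + (-2 + 1)) + 2 = (2/3)*1*(2 - 1) + 2 = (2/3)*1*1 + 2 = 2/3 + 2 = 8/3 ≈ 2.6667)
o*V = 485*(8/3) = 3880/3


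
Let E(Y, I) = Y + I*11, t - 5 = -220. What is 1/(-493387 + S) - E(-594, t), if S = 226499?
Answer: 789721591/266888 ≈ 2959.0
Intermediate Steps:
t = -215 (t = 5 - 220 = -215)
E(Y, I) = Y + 11*I
1/(-493387 + S) - E(-594, t) = 1/(-493387 + 226499) - (-594 + 11*(-215)) = 1/(-266888) - (-594 - 2365) = -1/266888 - 1*(-2959) = -1/266888 + 2959 = 789721591/266888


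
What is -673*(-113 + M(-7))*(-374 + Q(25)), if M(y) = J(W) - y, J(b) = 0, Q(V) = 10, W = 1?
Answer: -25967032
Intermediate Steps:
M(y) = -y (M(y) = 0 - y = -y)
-673*(-113 + M(-7))*(-374 + Q(25)) = -673*(-113 - 1*(-7))*(-374 + 10) = -673*(-113 + 7)*(-364) = -(-71338)*(-364) = -673*38584 = -25967032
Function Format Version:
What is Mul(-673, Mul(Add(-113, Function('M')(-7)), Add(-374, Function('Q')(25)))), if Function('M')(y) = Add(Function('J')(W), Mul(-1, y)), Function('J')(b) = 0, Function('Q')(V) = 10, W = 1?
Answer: -25967032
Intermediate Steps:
Function('M')(y) = Mul(-1, y) (Function('M')(y) = Add(0, Mul(-1, y)) = Mul(-1, y))
Mul(-673, Mul(Add(-113, Function('M')(-7)), Add(-374, Function('Q')(25)))) = Mul(-673, Mul(Add(-113, Mul(-1, -7)), Add(-374, 10))) = Mul(-673, Mul(Add(-113, 7), -364)) = Mul(-673, Mul(-106, -364)) = Mul(-673, 38584) = -25967032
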